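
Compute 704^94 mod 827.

Using repeated squaring:
704^1 ≡ 704 (mod 827)
704^2 ≡ 704^2 = 495616 ≡ 243 (mod 827)
704^4 ≡ 243^2 = 59049 ≡ 332 (mod 827)
704^8 ≡ 332^2 = 110224 ≡ 233 (mod 827)
704^16 ≡ 233^2 = 54289 ≡ 534 (mod 827)
704^32 ≡ 534^2 = 285156 ≡ 668 (mod 827)
704^64 ≡ 668^2 = 446224 ≡ 471 (mod 827)
704^94 = 704^64 · 704^16 · 704^8 · 704^4 · 704^2 ≡ 471 · 534 · 233 · 332 · 243 (mod 827).
Accumulate the product:
471 · 534 = 251514 ≡ 106
106 · 233 = 24698 ≡ 715
715 · 332 = 237380 ≡ 31
31 · 243 = 7533 ≡ 90

90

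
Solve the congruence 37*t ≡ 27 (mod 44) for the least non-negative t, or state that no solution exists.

15

gcd(37, 44) = 1, so a unique solution mod 44 exists.
37⁻¹ ≡ 25 (mod 44).
t ≡ 25*27 ≡ 15 (mod 44).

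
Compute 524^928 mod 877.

928 in binary is 1110100000, i.e. 928 = 512 + 256 + 128 + 32.
524^1 ≡ 524 (mod 877)
524^2 ≡ 524^2 = 274576 ≡ 75 (mod 877)
524^4 ≡ 75^2 = 5625 ≡ 363 (mod 877)
524^8 ≡ 363^2 = 131769 ≡ 219 (mod 877)
524^16 ≡ 219^2 = 47961 ≡ 603 (mod 877)
524^32 ≡ 603^2 = 363609 ≡ 531 (mod 877)
524^64 ≡ 531^2 = 281961 ≡ 444 (mod 877)
524^128 ≡ 444^2 = 197136 ≡ 688 (mod 877)
524^256 ≡ 688^2 = 473344 ≡ 641 (mod 877)
524^512 ≡ 641^2 = 410881 ≡ 445 (mod 877)
524^928 = 524^512 * 524^256 * 524^128 * 524^32 ≡ 445 * 641 * 688 * 531 (mod 877).
Accumulate the product:
445 * 641 = 285245 ≡ 220
220 * 688 = 151360 ≡ 516
516 * 531 = 273996 ≡ 372

372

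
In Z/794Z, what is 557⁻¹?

By the extended Euclidean algorithm:
794 = 1×557 + 237
557 = 2×237 + 83
237 = 2×83 + 71
83 = 1×71 + 12
71 = 5×12 + 11
12 = 1×11 + 1
11 = 11×1 + 0
gcd(557, 794) = 1, so the inverse exists.
Back-substitute for 1:
1 = 1×12 − 1×11
  = −1×71 + 6×12
  = 6×83 − 7×71
  = −7×237 + 20×83
  = 20×557 − 47×237
  = −47×794 + 67×557
So 557⁻¹ ≡ 67 (mod 794).

67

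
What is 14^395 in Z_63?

56

Using repeated squaring:
14^1 ≡ 14 (mod 63)
14^2 ≡ 14^2 = 196 ≡ 7 (mod 63)
14^4 ≡ 7^2 = 49 (mod 63)
14^8 ≡ 49^2 = 2401 ≡ 7 (mod 63)
14^16 ≡ 7^2 = 49 (mod 63)
14^32 ≡ 49^2 = 2401 ≡ 7 (mod 63)
14^64 ≡ 7^2 = 49 (mod 63)
14^128 ≡ 49^2 = 2401 ≡ 7 (mod 63)
14^256 ≡ 7^2 = 49 (mod 63)
14^395 = 14^256 × 14^128 × 14^8 × 14^2 × 14^1 ≡ 49 × 7 × 7 × 7 × 14 (mod 63).
Accumulate the product:
49 × 7 = 343 ≡ 28
28 × 7 = 196 ≡ 7
7 × 7 = 49
49 × 14 = 686 ≡ 56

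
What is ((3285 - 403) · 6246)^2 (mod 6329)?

2431

3285 - 403 = 2882
2882 · 6246 = 18000972 ≡ 1296 (mod 6329)
(1296)^2 ≡ 2431 (mod 6329)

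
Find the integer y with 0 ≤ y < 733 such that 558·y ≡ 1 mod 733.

511

733 = 1*558 + 175
558 = 3*175 + 33
175 = 5*33 + 10
33 = 3*10 + 3
10 = 3*3 + 1
3 = 3*1 + 0
gcd(558, 733) = 1, so the inverse exists.
Back-substitute for 1:
1 = 1*10 − 3*3
  = −3*33 + 10*10
  = 10*175 − 53*33
  = −53*558 + 169*175
  = 169*733 − 222*558
So 558⁻¹ ≡ −222 ≡ 511 (mod 733).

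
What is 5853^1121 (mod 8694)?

5265

By square-and-multiply:
1121 in binary is 10001100001, i.e. 1121 = 1024 + 64 + 32 + 1.
5853^1 ≡ 5853 (mod 8694)
5853^2 ≡ 5853^2 = 34257609 ≡ 3249 (mod 8694)
5853^4 ≡ 3249^2 = 10556001 ≡ 1485 (mod 8694)
5853^8 ≡ 1485^2 = 2205225 ≡ 5643 (mod 8694)
5853^16 ≡ 5643^2 = 31843449 ≡ 6021 (mod 8694)
5853^32 ≡ 6021^2 = 36252441 ≡ 7155 (mod 8694)
5853^64 ≡ 7155^2 = 51194025 ≡ 3753 (mod 8694)
5853^128 ≡ 3753^2 = 14085009 ≡ 729 (mod 8694)
5853^256 ≡ 729^2 = 531441 ≡ 1107 (mod 8694)
5853^512 ≡ 1107^2 = 1225449 ≡ 8289 (mod 8694)
5853^1024 ≡ 8289^2 = 68707521 ≡ 7533 (mod 8694)
5853^1121 = 5853^1024 * 5853^64 * 5853^32 * 5853^1 ≡ 7533 * 3753 * 7155 * 5853 (mod 8694).
Accumulate the product:
7533 * 3753 = 28271349 ≡ 7155
7155 * 7155 = 51194025 ≡ 3753
3753 * 5853 = 21966309 ≡ 5265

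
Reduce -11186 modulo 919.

-11186 = -13·919 + 761, so -11186 ≡ 761 (mod 919).

761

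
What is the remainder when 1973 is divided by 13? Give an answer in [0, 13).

1973 = 151·13 + 10, so 1973 ≡ 10 (mod 13).

10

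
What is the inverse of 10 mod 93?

28

Run the extended Euclidean algorithm:
93 = 9·10 + 3
10 = 3·3 + 1
3 = 3·1 + 0
gcd(10, 93) = 1, so the inverse exists.
Back-substitute for 1:
1 = 1·10 − 3·3
  = −3·93 + 28·10
So 10⁻¹ ≡ 28 (mod 93).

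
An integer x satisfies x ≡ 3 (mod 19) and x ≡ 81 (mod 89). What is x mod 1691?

1238

19⁻¹ mod 89: 19×75 ≡ 1 (mod 89), so 19⁻¹ ≡ 75.
x = 3 + 19×((81 − 3)×75 mod 89) = 3 + 19×65 = 1238.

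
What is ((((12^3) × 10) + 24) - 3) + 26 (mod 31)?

(12)^3 ≡ 23 (mod 31)
23 × 10 = 230 ≡ 13 (mod 31)
13 + 24 = 37 ≡ 6 (mod 31)
6 - 3 = 3
3 + 26 = 29

29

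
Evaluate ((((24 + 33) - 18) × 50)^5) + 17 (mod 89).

24 + 33 = 57
57 - 18 = 39
39 × 50 = 1950 ≡ 81 (mod 89)
(81)^5 ≡ 73 (mod 89)
73 + 17 = 90 ≡ 1 (mod 89)

1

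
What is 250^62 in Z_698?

4

Compute successive squares:
250^1 ≡ 250 (mod 698)
250^2 ≡ 250^2 = 62500 ≡ 378 (mod 698)
250^4 ≡ 378^2 = 142884 ≡ 492 (mod 698)
250^8 ≡ 492^2 = 242064 ≡ 556 (mod 698)
250^16 ≡ 556^2 = 309136 ≡ 620 (mod 698)
250^32 ≡ 620^2 = 384400 ≡ 500 (mod 698)
250^62 = 250^32 · 250^16 · 250^8 · 250^4 · 250^2 ≡ 500 · 620 · 556 · 492 · 378 (mod 698).
Accumulate the product:
500 · 620 = 310000 ≡ 88
88 · 556 = 48928 ≡ 68
68 · 492 = 33456 ≡ 650
650 · 378 = 245700 ≡ 4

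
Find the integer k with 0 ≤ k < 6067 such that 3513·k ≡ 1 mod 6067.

6067 = 1×3513 + 2554
3513 = 1×2554 + 959
2554 = 2×959 + 636
959 = 1×636 + 323
636 = 1×323 + 313
323 = 1×313 + 10
313 = 31×10 + 3
10 = 3×3 + 1
3 = 3×1 + 0
gcd(3513, 6067) = 1, so the inverse exists.
Bézout: 1 = −1055×6067 + 1822×3513.
So 3513⁻¹ ≡ 1822 (mod 6067).

1822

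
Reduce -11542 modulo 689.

-11542 = -17×689 + 171, so -11542 ≡ 171 (mod 689).

171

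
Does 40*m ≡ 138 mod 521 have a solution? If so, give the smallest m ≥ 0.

gcd(40, 521) = 1, so a unique solution mod 521 exists.
40⁻¹ ≡ 508 (mod 521).
m ≡ 508*138 ≡ 290 (mod 521).

290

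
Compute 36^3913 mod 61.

3913 in binary is 111101001001, i.e. 3913 = 2048 + 1024 + 512 + 256 + 64 + 8 + 1.
36^1 ≡ 36 (mod 61)
36^2 ≡ 36^2 = 1296 ≡ 15 (mod 61)
36^4 ≡ 15^2 = 225 ≡ 42 (mod 61)
36^8 ≡ 42^2 = 1764 ≡ 56 (mod 61)
36^16 ≡ 56^2 = 3136 ≡ 25 (mod 61)
36^32 ≡ 25^2 = 625 ≡ 15 (mod 61)
36^64 ≡ 15^2 = 225 ≡ 42 (mod 61)
36^128 ≡ 42^2 = 1764 ≡ 56 (mod 61)
36^256 ≡ 56^2 = 3136 ≡ 25 (mod 61)
36^512 ≡ 25^2 = 625 ≡ 15 (mod 61)
36^1024 ≡ 15^2 = 225 ≡ 42 (mod 61)
36^2048 ≡ 42^2 = 1764 ≡ 56 (mod 61)
36^3913 = 36^2048 · 36^1024 · 36^512 · 36^256 · 36^64 · 36^8 · 36^1 ≡ 56 · 42 · 15 · 25 · 42 · 56 · 36 (mod 61).
Accumulate the product:
56 · 42 = 2352 ≡ 34
34 · 15 = 510 ≡ 22
22 · 25 = 550 ≡ 1
1 · 42 = 42
42 · 56 = 2352 ≡ 34
34 · 36 = 1224 ≡ 4

4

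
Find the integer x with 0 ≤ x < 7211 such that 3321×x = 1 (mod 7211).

By the extended Euclidean algorithm:
7211 = 2×3321 + 569
3321 = 5×569 + 476
569 = 1×476 + 93
476 = 5×93 + 11
93 = 8×11 + 5
11 = 2×5 + 1
5 = 5×1 + 0
gcd(3321, 7211) = 1, so the inverse exists.
Back-substitute for 1:
1 = 1×11 − 2×5
  = −2×93 + 17×11
  = 17×476 − 87×93
  = −87×569 + 104×476
  = 104×3321 − 607×569
  = −607×7211 + 1318×3321
So 3321⁻¹ ≡ 1318 (mod 7211).

1318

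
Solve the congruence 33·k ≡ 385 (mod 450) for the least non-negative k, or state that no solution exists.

no solution

gcd(33, 450) = 3, and 3 does not divide 385.
So the congruence has no solution.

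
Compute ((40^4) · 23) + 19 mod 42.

9

(40)^4 ≡ 16 (mod 42)
16 · 23 = 368 ≡ 32 (mod 42)
32 + 19 = 51 ≡ 9 (mod 42)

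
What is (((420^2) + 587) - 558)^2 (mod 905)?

(420)^2 ≡ 830 (mod 905)
830 + 587 = 1417 ≡ 512 (mod 905)
512 - 558 = -46 ≡ 859 (mod 905)
(859)^2 ≡ 306 (mod 905)

306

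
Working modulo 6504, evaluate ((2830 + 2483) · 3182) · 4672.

2830 + 2483 = 5313
5313 · 3182 = 16905966 ≡ 2070 (mod 6504)
2070 · 4672 = 9671040 ≡ 6096 (mod 6504)

6096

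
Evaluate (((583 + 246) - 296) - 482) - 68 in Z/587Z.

583 + 246 = 829 ≡ 242 (mod 587)
242 - 296 = -54 ≡ 533 (mod 587)
533 - 482 = 51
51 - 68 = -17 ≡ 570 (mod 587)

570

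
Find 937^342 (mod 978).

853

Compute successive squares:
342 in binary is 101010110, i.e. 342 = 256 + 64 + 16 + 4 + 2.
937^1 ≡ 937 (mod 978)
937^2 ≡ 937^2 = 877969 ≡ 703 (mod 978)
937^4 ≡ 703^2 = 494209 ≡ 319 (mod 978)
937^8 ≡ 319^2 = 101761 ≡ 49 (mod 978)
937^16 ≡ 49^2 = 2401 ≡ 445 (mod 978)
937^32 ≡ 445^2 = 198025 ≡ 469 (mod 978)
937^64 ≡ 469^2 = 219961 ≡ 889 (mod 978)
937^128 ≡ 889^2 = 790321 ≡ 97 (mod 978)
937^256 ≡ 97^2 = 9409 ≡ 607 (mod 978)
937^342 = 937^256 * 937^64 * 937^16 * 937^4 * 937^2 ≡ 607 * 889 * 445 * 319 * 703 (mod 978).
Accumulate the product:
607 * 889 = 539623 ≡ 745
745 * 445 = 331525 ≡ 961
961 * 319 = 306559 ≡ 445
445 * 703 = 312835 ≡ 853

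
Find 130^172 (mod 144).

172 in binary is 10101100, i.e. 172 = 128 + 32 + 8 + 4.
130^1 ≡ 130 (mod 144)
130^2 ≡ 130^2 = 16900 ≡ 52 (mod 144)
130^4 ≡ 52^2 = 2704 ≡ 112 (mod 144)
130^8 ≡ 112^2 = 12544 ≡ 16 (mod 144)
130^16 ≡ 16^2 = 256 ≡ 112 (mod 144)
130^32 ≡ 112^2 = 12544 ≡ 16 (mod 144)
130^64 ≡ 16^2 = 256 ≡ 112 (mod 144)
130^128 ≡ 112^2 = 12544 ≡ 16 (mod 144)
130^172 = 130^128 × 130^32 × 130^8 × 130^4 ≡ 16 × 16 × 16 × 112 (mod 144).
Accumulate the product:
16 × 16 = 256 ≡ 112
112 × 16 = 1792 ≡ 64
64 × 112 = 7168 ≡ 112

112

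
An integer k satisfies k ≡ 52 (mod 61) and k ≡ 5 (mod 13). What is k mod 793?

61⁻¹ mod 13: 61·3 ≡ 1 (mod 13), so 61⁻¹ ≡ 3.
k = 52 + 61·((5 − 52)·3 mod 13) = 52 + 61·2 = 174.
Check: 174 mod 61 = 52, 174 mod 13 = 5. ✓

174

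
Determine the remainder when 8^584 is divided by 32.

584 in binary is 1001001000, i.e. 584 = 512 + 64 + 8.
8^1 ≡ 8 (mod 32)
8^2 ≡ 8^2 = 64 ≡ 0 (mod 32)
8^4 ≡ 0^2 = 0 (mod 32)
8^8 ≡ 0^2 = 0 (mod 32)
8^16 ≡ 0^2 = 0 (mod 32)
8^32 ≡ 0^2 = 0 (mod 32)
8^64 ≡ 0^2 = 0 (mod 32)
8^128 ≡ 0^2 = 0 (mod 32)
8^256 ≡ 0^2 = 0 (mod 32)
8^512 ≡ 0^2 = 0 (mod 32)
8^584 = 8^512 * 8^64 * 8^8 ≡ 0 * 0 * 0 (mod 32).
Accumulate the product:
0 * 0 = 0
0 * 0 = 0

0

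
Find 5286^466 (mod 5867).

Compute successive squares:
466 in binary is 111010010, i.e. 466 = 256 + 128 + 64 + 16 + 2.
5286^1 ≡ 5286 (mod 5867)
5286^2 ≡ 5286^2 = 27941796 ≡ 3142 (mod 5867)
5286^4 ≡ 3142^2 = 9872164 ≡ 3870 (mod 5867)
5286^8 ≡ 3870^2 = 14976900 ≡ 4316 (mod 5867)
5286^16 ≡ 4316^2 = 18627856 ≡ 131 (mod 5867)
5286^32 ≡ 131^2 = 17161 ≡ 5427 (mod 5867)
5286^64 ≡ 5427^2 = 29452329 ≡ 5856 (mod 5867)
5286^128 ≡ 5856^2 = 34292736 ≡ 121 (mod 5867)
5286^256 ≡ 121^2 = 14641 ≡ 2907 (mod 5867)
5286^466 = 5286^256 · 5286^128 · 5286^64 · 5286^16 · 5286^2 ≡ 2907 · 121 · 5856 · 131 · 3142 (mod 5867).
Accumulate the product:
2907 · 121 = 351747 ≡ 5594
5594 · 5856 = 32758464 ≡ 3003
3003 · 131 = 393393 ≡ 304
304 · 3142 = 955168 ≡ 4714

4714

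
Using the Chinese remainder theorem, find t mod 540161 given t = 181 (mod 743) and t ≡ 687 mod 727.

743⁻¹ mod 727: 743*409 ≡ 1 (mod 727), so 743⁻¹ ≡ 409.
t = 181 + 743*((687 − 181)*409 mod 727) = 181 + 743*486 = 361279.
Check: 361279 mod 743 = 181, 361279 mod 727 = 687. ✓

361279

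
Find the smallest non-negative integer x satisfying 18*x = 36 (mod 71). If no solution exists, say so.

gcd(18, 71) = 1, so a unique solution mod 71 exists.
18⁻¹ ≡ 4 (mod 71).
x ≡ 4*36 ≡ 2 (mod 71).

2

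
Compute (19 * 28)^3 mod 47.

19 * 28 = 532 ≡ 15 (mod 47)
(15)^3 ≡ 38 (mod 47)

38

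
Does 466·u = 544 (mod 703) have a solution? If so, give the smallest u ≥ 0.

499

gcd(466, 703) = 1, so a unique solution mod 703 exists.
466⁻¹ ≡ 439 (mod 703).
u ≡ 439·544 ≡ 499 (mod 703).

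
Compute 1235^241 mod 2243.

Compute successive squares:
241 in binary is 11110001, i.e. 241 = 128 + 64 + 32 + 16 + 1.
1235^1 ≡ 1235 (mod 2243)
1235^2 ≡ 1235^2 = 1525225 ≡ 2228 (mod 2243)
1235^4 ≡ 2228^2 = 4963984 ≡ 225 (mod 2243)
1235^8 ≡ 225^2 = 50625 ≡ 1279 (mod 2243)
1235^16 ≡ 1279^2 = 1635841 ≡ 694 (mod 2243)
1235^32 ≡ 694^2 = 481636 ≡ 1634 (mod 2243)
1235^64 ≡ 1634^2 = 2669956 ≡ 786 (mod 2243)
1235^128 ≡ 786^2 = 617796 ≡ 971 (mod 2243)
1235^241 = 1235^128 · 1235^64 · 1235^32 · 1235^16 · 1235^1 ≡ 971 · 786 · 1634 · 694 · 1235 (mod 2243).
Accumulate the product:
971 · 786 = 763206 ≡ 586
586 · 1634 = 957524 ≡ 2006
2006 · 694 = 1392164 ≡ 1504
1504 · 1235 = 1857440 ≡ 236

236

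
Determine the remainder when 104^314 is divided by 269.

126

Using repeated squaring:
314 in binary is 100111010, i.e. 314 = 256 + 32 + 16 + 8 + 2.
104^1 ≡ 104 (mod 269)
104^2 ≡ 104^2 = 10816 ≡ 56 (mod 269)
104^4 ≡ 56^2 = 3136 ≡ 177 (mod 269)
104^8 ≡ 177^2 = 31329 ≡ 125 (mod 269)
104^16 ≡ 125^2 = 15625 ≡ 23 (mod 269)
104^32 ≡ 23^2 = 529 ≡ 260 (mod 269)
104^64 ≡ 260^2 = 67600 ≡ 81 (mod 269)
104^128 ≡ 81^2 = 6561 ≡ 105 (mod 269)
104^256 ≡ 105^2 = 11025 ≡ 265 (mod 269)
104^314 = 104^256 * 104^32 * 104^16 * 104^8 * 104^2 ≡ 265 * 260 * 23 * 125 * 56 (mod 269).
Accumulate the product:
265 * 260 = 68900 ≡ 36
36 * 23 = 828 ≡ 21
21 * 125 = 2625 ≡ 204
204 * 56 = 11424 ≡ 126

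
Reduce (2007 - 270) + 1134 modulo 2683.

188

2007 - 270 = 1737
1737 + 1134 = 2871 ≡ 188 (mod 2683)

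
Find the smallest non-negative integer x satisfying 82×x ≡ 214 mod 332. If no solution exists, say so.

gcd(82, 332) = 2, and 2 | 214, so solutions exist.
Divide through by 2: 41×x ≡ 107 mod 166.
41⁻¹ ≡ 81 (mod 166).
x ≡ 81×107 ≡ 35 (mod 166).
The smallest non-negative solution is x = 35.

35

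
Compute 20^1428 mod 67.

1428 in binary is 10110010100, i.e. 1428 = 1024 + 256 + 128 + 16 + 4.
20^1 ≡ 20 (mod 67)
20^2 ≡ 20^2 = 400 ≡ 65 (mod 67)
20^4 ≡ 65^2 = 4225 ≡ 4 (mod 67)
20^8 ≡ 4^2 = 16 (mod 67)
20^16 ≡ 16^2 = 256 ≡ 55 (mod 67)
20^32 ≡ 55^2 = 3025 ≡ 10 (mod 67)
20^64 ≡ 10^2 = 100 ≡ 33 (mod 67)
20^128 ≡ 33^2 = 1089 ≡ 17 (mod 67)
20^256 ≡ 17^2 = 289 ≡ 21 (mod 67)
20^512 ≡ 21^2 = 441 ≡ 39 (mod 67)
20^1024 ≡ 39^2 = 1521 ≡ 47 (mod 67)
20^1428 = 20^1024 · 20^256 · 20^128 · 20^16 · 20^4 ≡ 47 · 21 · 17 · 55 · 4 (mod 67).
Accumulate the product:
47 · 21 = 987 ≡ 49
49 · 17 = 833 ≡ 29
29 · 55 = 1595 ≡ 54
54 · 4 = 216 ≡ 15

15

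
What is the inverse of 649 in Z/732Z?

97

732 = 1×649 + 83
649 = 7×83 + 68
83 = 1×68 + 15
68 = 4×15 + 8
15 = 1×8 + 7
8 = 1×7 + 1
7 = 7×1 + 0
gcd(649, 732) = 1, so the inverse exists.
Back-substitute for 1:
1 = 1×8 − 1×7
  = −1×15 + 2×8
  = 2×68 − 9×15
  = −9×83 + 11×68
  = 11×649 − 86×83
  = −86×732 + 97×649
So 649⁻¹ ≡ 97 (mod 732).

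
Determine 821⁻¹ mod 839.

Run the extended Euclidean algorithm:
839 = 1*821 + 18
821 = 45*18 + 11
18 = 1*11 + 7
11 = 1*7 + 4
7 = 1*4 + 3
4 = 1*3 + 1
3 = 3*1 + 0
gcd(821, 839) = 1, so the inverse exists.
Bézout: 1 = −228*839 + 233*821.
So 821⁻¹ ≡ 233 (mod 839).

233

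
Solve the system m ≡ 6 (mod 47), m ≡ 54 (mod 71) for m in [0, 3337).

47⁻¹ mod 71: 47×68 ≡ 1 (mod 71), so 47⁻¹ ≡ 68.
m = 6 + 47×((54 − 6)×68 mod 71) = 6 + 47×69 = 3249.

3249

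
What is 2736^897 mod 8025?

By square-and-multiply:
897 in binary is 1110000001, i.e. 897 = 512 + 256 + 128 + 1.
2736^1 ≡ 2736 (mod 8025)
2736^2 ≡ 2736^2 = 7485696 ≡ 6396 (mod 8025)
2736^4 ≡ 6396^2 = 40908816 ≡ 5391 (mod 8025)
2736^8 ≡ 5391^2 = 29062881 ≡ 4356 (mod 8025)
2736^16 ≡ 4356^2 = 18974736 ≡ 3636 (mod 8025)
2736^32 ≡ 3636^2 = 13220496 ≡ 3321 (mod 8025)
2736^64 ≡ 3321^2 = 11029041 ≡ 2691 (mod 8025)
2736^128 ≡ 2691^2 = 7241481 ≡ 2931 (mod 8025)
2736^256 ≡ 2931^2 = 8590761 ≡ 4011 (mod 8025)
2736^512 ≡ 4011^2 = 16088121 ≡ 6021 (mod 8025)
2736^897 = 2736^512 * 2736^256 * 2736^128 * 2736^1 ≡ 6021 * 4011 * 2931 * 2736 (mod 8025).
Accumulate the product:
6021 * 4011 = 24150231 ≡ 3006
3006 * 2931 = 8810586 ≡ 7161
7161 * 2736 = 19592496 ≡ 3471

3471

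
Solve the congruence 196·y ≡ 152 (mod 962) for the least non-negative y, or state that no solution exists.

256

gcd(196, 962) = 2, and 2 | 152, so solutions exist.
Divide through by 2: 98·y mod 481 = 76.
98⁻¹ ≡ 54 (mod 481).
y ≡ 54·76 ≡ 256 (mod 481).
The smallest non-negative solution is y = 256.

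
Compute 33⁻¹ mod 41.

By the extended Euclidean algorithm:
41 = 1×33 + 8
33 = 4×8 + 1
8 = 8×1 + 0
gcd(33, 41) = 1, so the inverse exists.
Back-substitute for 1:
1 = 1×33 − 4×8
  = −4×41 + 5×33
So 33⁻¹ ≡ 5 (mod 41).

5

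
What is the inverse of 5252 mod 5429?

3650

5429 = 1·5252 + 177
5252 = 29·177 + 119
177 = 1·119 + 58
119 = 2·58 + 3
58 = 19·3 + 1
3 = 3·1 + 0
gcd(5252, 5429) = 1, so the inverse exists.
Bézout: 1 = 1721·5429 − 1779·5252.
So 5252⁻¹ ≡ −1779 ≡ 3650 (mod 5429).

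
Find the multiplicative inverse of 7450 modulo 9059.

7978

By the extended Euclidean algorithm:
9059 = 1·7450 + 1609
7450 = 4·1609 + 1014
1609 = 1·1014 + 595
1014 = 1·595 + 419
595 = 1·419 + 176
419 = 2·176 + 67
176 = 2·67 + 42
67 = 1·42 + 25
42 = 1·25 + 17
25 = 1·17 + 8
17 = 2·8 + 1
8 = 8·1 + 0
gcd(7450, 9059) = 1, so the inverse exists.
Bézout: 1 = 889·9059 − 1081·7450.
So 7450⁻¹ ≡ −1081 ≡ 7978 (mod 9059).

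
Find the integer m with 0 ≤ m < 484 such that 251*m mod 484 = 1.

484 = 1×251 + 233
251 = 1×233 + 18
233 = 12×18 + 17
18 = 1×17 + 1
17 = 17×1 + 0
gcd(251, 484) = 1, so the inverse exists.
Bézout: 1 = −14×484 + 27×251.
So 251⁻¹ ≡ 27 (mod 484).

27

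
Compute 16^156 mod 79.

1

16^1 ≡ 16 (mod 79)
16^2 ≡ 16^2 = 256 ≡ 19 (mod 79)
16^4 ≡ 19^2 = 361 ≡ 45 (mod 79)
16^8 ≡ 45^2 = 2025 ≡ 50 (mod 79)
16^16 ≡ 50^2 = 2500 ≡ 51 (mod 79)
16^32 ≡ 51^2 = 2601 ≡ 73 (mod 79)
16^64 ≡ 73^2 = 5329 ≡ 36 (mod 79)
16^128 ≡ 36^2 = 1296 ≡ 32 (mod 79)
16^156 = 16^128 * 16^16 * 16^8 * 16^4 ≡ 32 * 51 * 50 * 45 (mod 79).
Accumulate the product:
32 * 51 = 1632 ≡ 52
52 * 50 = 2600 ≡ 72
72 * 45 = 3240 ≡ 1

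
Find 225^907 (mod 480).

Using repeated squaring:
907 in binary is 1110001011, i.e. 907 = 512 + 256 + 128 + 8 + 2 + 1.
225^1 ≡ 225 (mod 480)
225^2 ≡ 225^2 = 50625 ≡ 225 (mod 480)
225^4 ≡ 225^2 = 50625 ≡ 225 (mod 480)
225^8 ≡ 225^2 = 50625 ≡ 225 (mod 480)
225^16 ≡ 225^2 = 50625 ≡ 225 (mod 480)
225^32 ≡ 225^2 = 50625 ≡ 225 (mod 480)
225^64 ≡ 225^2 = 50625 ≡ 225 (mod 480)
225^128 ≡ 225^2 = 50625 ≡ 225 (mod 480)
225^256 ≡ 225^2 = 50625 ≡ 225 (mod 480)
225^512 ≡ 225^2 = 50625 ≡ 225 (mod 480)
225^907 = 225^512 · 225^256 · 225^128 · 225^8 · 225^2 · 225^1 ≡ 225 · 225 · 225 · 225 · 225 · 225 (mod 480).
Accumulate the product:
225 · 225 = 50625 ≡ 225
225 · 225 = 50625 ≡ 225
225 · 225 = 50625 ≡ 225
225 · 225 = 50625 ≡ 225
225 · 225 = 50625 ≡ 225

225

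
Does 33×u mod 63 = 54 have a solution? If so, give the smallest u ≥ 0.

15

gcd(33, 63) = 3, and 3 | 54, so solutions exist.
Divide through by 3: 11×u ≡ 18 (mod 21).
11⁻¹ ≡ 2 (mod 21).
u ≡ 2×18 ≡ 15 (mod 21).
The smallest non-negative solution is u = 15.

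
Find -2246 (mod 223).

207

-2246 = -11*223 + 207, so -2246 ≡ 207 (mod 223).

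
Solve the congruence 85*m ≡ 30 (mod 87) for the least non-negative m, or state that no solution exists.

gcd(85, 87) = 1, so a unique solution mod 87 exists.
85⁻¹ ≡ 43 (mod 87).
m ≡ 43*30 ≡ 72 (mod 87).

72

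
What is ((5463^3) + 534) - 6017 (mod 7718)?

3794

(5463)^3 ≡ 1559 (mod 7718)
1559 + 534 = 2093
2093 - 6017 = -3924 ≡ 3794 (mod 7718)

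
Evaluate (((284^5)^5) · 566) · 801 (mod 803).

(284)^5 ≡ 155 (mod 803)
(155)^5 ≡ 430 (mod 803)
430 · 566 = 243380 ≡ 71 (mod 803)
71 · 801 = 56871 ≡ 661 (mod 803)

661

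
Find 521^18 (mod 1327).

Compute successive squares:
521^1 ≡ 521 (mod 1327)
521^2 ≡ 521^2 = 271441 ≡ 733 (mod 1327)
521^4 ≡ 733^2 = 537289 ≡ 1181 (mod 1327)
521^8 ≡ 1181^2 = 1394761 ≡ 84 (mod 1327)
521^16 ≡ 84^2 = 7056 ≡ 421 (mod 1327)
521^18 = 521^16 × 521^2 ≡ 421 × 733 (mod 1327).
421 × 733 = 308593 ≡ 729 (mod 1327).

729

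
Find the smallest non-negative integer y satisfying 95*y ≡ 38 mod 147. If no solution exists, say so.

gcd(95, 147) = 1, so a unique solution mod 147 exists.
95⁻¹ ≡ 65 (mod 147).
y ≡ 65*38 ≡ 118 (mod 147).

118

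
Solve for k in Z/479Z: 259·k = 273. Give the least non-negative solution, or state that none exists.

14

gcd(259, 479) = 1, so a unique solution mod 479 exists.
259⁻¹ ≡ 172 (mod 479).
k ≡ 172·273 ≡ 14 (mod 479).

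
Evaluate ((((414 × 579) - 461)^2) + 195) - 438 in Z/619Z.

414 × 579 = 239706 ≡ 153 (mod 619)
153 - 461 = -308 ≡ 311 (mod 619)
(311)^2 ≡ 157 (mod 619)
157 + 195 = 352
352 - 438 = -86 ≡ 533 (mod 619)

533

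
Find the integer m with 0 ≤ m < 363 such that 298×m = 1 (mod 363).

67

Apply the Euclidean algorithm and back-substitute:
363 = 1*298 + 65
298 = 4*65 + 38
65 = 1*38 + 27
38 = 1*27 + 11
27 = 2*11 + 5
11 = 2*5 + 1
5 = 5*1 + 0
gcd(298, 363) = 1, so the inverse exists.
Back-substitute for 1:
1 = 1*11 − 2*5
  = −2*27 + 5*11
  = 5*38 − 7*27
  = −7*65 + 12*38
  = 12*298 − 55*65
  = −55*363 + 67*298
So 298⁻¹ ≡ 67 (mod 363).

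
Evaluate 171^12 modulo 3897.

369

Compute successive squares:
12 in binary is 1100, i.e. 12 = 8 + 4.
171^1 ≡ 171 (mod 3897)
171^2 ≡ 171^2 = 29241 ≡ 1962 (mod 3897)
171^4 ≡ 1962^2 = 3849444 ≡ 3105 (mod 3897)
171^8 ≡ 3105^2 = 9641025 ≡ 3744 (mod 3897)
171^12 = 171^8 * 171^4 ≡ 3744 * 3105 (mod 3897).
3744 * 3105 = 11625120 ≡ 369 (mod 3897).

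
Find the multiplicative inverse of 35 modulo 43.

Run the extended Euclidean algorithm:
43 = 1*35 + 8
35 = 4*8 + 3
8 = 2*3 + 2
3 = 1*2 + 1
2 = 2*1 + 0
gcd(35, 43) = 1, so the inverse exists.
Back-substitute for 1:
1 = 1*3 − 1*2
  = −1*8 + 3*3
  = 3*35 − 13*8
  = −13*43 + 16*35
So 35⁻¹ ≡ 16 (mod 43).

16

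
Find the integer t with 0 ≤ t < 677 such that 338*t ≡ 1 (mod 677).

677 = 2*338 + 1
338 = 338*1 + 0
gcd(338, 677) = 1, so the inverse exists.
Back-substitute for 1:
1 = 1*677 − 2*338
So 338⁻¹ ≡ −2 ≡ 675 (mod 677).

675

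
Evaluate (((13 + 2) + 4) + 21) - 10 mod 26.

13 + 2 = 15
15 + 4 = 19
19 + 21 = 40 ≡ 14 (mod 26)
14 - 10 = 4

4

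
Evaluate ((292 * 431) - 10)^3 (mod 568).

292 * 431 = 125852 ≡ 324 (mod 568)
324 - 10 = 314
(314)^3 ≡ 304 (mod 568)

304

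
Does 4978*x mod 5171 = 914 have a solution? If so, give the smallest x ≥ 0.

1710

gcd(4978, 5171) = 1, so a unique solution mod 5171 exists.
4978⁻¹ ≡ 2197 (mod 5171).
x ≡ 2197*914 ≡ 1710 (mod 5171).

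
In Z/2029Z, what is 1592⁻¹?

65

By the extended Euclidean algorithm:
2029 = 1×1592 + 437
1592 = 3×437 + 281
437 = 1×281 + 156
281 = 1×156 + 125
156 = 1×125 + 31
125 = 4×31 + 1
31 = 31×1 + 0
gcd(1592, 2029) = 1, so the inverse exists.
Back-substitute for 1:
1 = 1×125 − 4×31
  = −4×156 + 5×125
  = 5×281 − 9×156
  = −9×437 + 14×281
  = 14×1592 − 51×437
  = −51×2029 + 65×1592
So 1592⁻¹ ≡ 65 (mod 2029).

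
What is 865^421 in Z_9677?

806

Compute successive squares:
421 in binary is 110100101, i.e. 421 = 256 + 128 + 32 + 4 + 1.
865^1 ≡ 865 (mod 9677)
865^2 ≡ 865^2 = 748225 ≡ 3096 (mod 9677)
865^4 ≡ 3096^2 = 9585216 ≡ 4986 (mod 9677)
865^8 ≡ 4986^2 = 24860196 ≡ 9660 (mod 9677)
865^16 ≡ 9660^2 = 93315600 ≡ 289 (mod 9677)
865^32 ≡ 289^2 = 83521 ≡ 6105 (mod 9677)
865^64 ≡ 6105^2 = 37271025 ≡ 4898 (mod 9677)
865^128 ≡ 4898^2 = 23990404 ≡ 1121 (mod 9677)
865^256 ≡ 1121^2 = 1256641 ≡ 8308 (mod 9677)
865^421 = 865^256 * 865^128 * 865^32 * 865^4 * 865^1 ≡ 8308 * 1121 * 6105 * 4986 * 865 (mod 9677).
Accumulate the product:
8308 * 1121 = 9313268 ≡ 3994
3994 * 6105 = 24383370 ≡ 7007
7007 * 4986 = 34936902 ≡ 2932
2932 * 865 = 2536180 ≡ 806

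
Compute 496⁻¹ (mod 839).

Apply the Euclidean algorithm and back-substitute:
839 = 1×496 + 343
496 = 1×343 + 153
343 = 2×153 + 37
153 = 4×37 + 5
37 = 7×5 + 2
5 = 2×2 + 1
2 = 2×1 + 0
gcd(496, 839) = 1, so the inverse exists.
Back-substitute for 1:
1 = 1×5 − 2×2
  = −2×37 + 15×5
  = 15×153 − 62×37
  = −62×343 + 139×153
  = 139×496 − 201×343
  = −201×839 + 340×496
So 496⁻¹ ≡ 340 (mod 839).

340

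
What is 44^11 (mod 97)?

49

Using repeated squaring:
11 in binary is 1011, i.e. 11 = 8 + 2 + 1.
44^1 ≡ 44 (mod 97)
44^2 ≡ 44^2 = 1936 ≡ 93 (mod 97)
44^4 ≡ 93^2 = 8649 ≡ 16 (mod 97)
44^8 ≡ 16^2 = 256 ≡ 62 (mod 97)
44^11 = 44^8 · 44^2 · 44^1 ≡ 62 · 93 · 44 (mod 97).
Accumulate the product:
62 · 93 = 5766 ≡ 43
43 · 44 = 1892 ≡ 49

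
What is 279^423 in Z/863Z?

Compute successive squares:
423 in binary is 110100111, i.e. 423 = 256 + 128 + 32 + 4 + 2 + 1.
279^1 ≡ 279 (mod 863)
279^2 ≡ 279^2 = 77841 ≡ 171 (mod 863)
279^4 ≡ 171^2 = 29241 ≡ 762 (mod 863)
279^8 ≡ 762^2 = 580644 ≡ 708 (mod 863)
279^16 ≡ 708^2 = 501264 ≡ 724 (mod 863)
279^32 ≡ 724^2 = 524176 ≡ 335 (mod 863)
279^64 ≡ 335^2 = 112225 ≡ 35 (mod 863)
279^128 ≡ 35^2 = 1225 ≡ 362 (mod 863)
279^256 ≡ 362^2 = 131044 ≡ 731 (mod 863)
279^423 = 279^256 · 279^128 · 279^32 · 279^4 · 279^2 · 279^1 ≡ 731 · 362 · 335 · 762 · 171 · 279 (mod 863).
Accumulate the product:
731 · 362 = 264622 ≡ 544
544 · 335 = 182240 ≡ 147
147 · 762 = 112014 ≡ 687
687 · 171 = 117477 ≡ 109
109 · 279 = 30411 ≡ 206

206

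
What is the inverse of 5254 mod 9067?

Run the extended Euclidean algorithm:
9067 = 1*5254 + 3813
5254 = 1*3813 + 1441
3813 = 2*1441 + 931
1441 = 1*931 + 510
931 = 1*510 + 421
510 = 1*421 + 89
421 = 4*89 + 65
89 = 1*65 + 24
65 = 2*24 + 17
24 = 1*17 + 7
17 = 2*7 + 3
7 = 2*3 + 1
3 = 3*1 + 0
gcd(5254, 9067) = 1, so the inverse exists.
Bézout: 1 = −1535*9067 + 2649*5254.
So 5254⁻¹ ≡ 2649 (mod 9067).

2649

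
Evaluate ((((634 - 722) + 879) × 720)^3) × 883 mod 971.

634 - 722 = -88 ≡ 883 (mod 971)
883 + 879 = 1762 ≡ 791 (mod 971)
791 × 720 = 569520 ≡ 514 (mod 971)
(514)^3 ≡ 452 (mod 971)
452 × 883 = 399116 ≡ 35 (mod 971)

35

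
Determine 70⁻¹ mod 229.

229 = 3*70 + 19
70 = 3*19 + 13
19 = 1*13 + 6
13 = 2*6 + 1
6 = 6*1 + 0
gcd(70, 229) = 1, so the inverse exists.
Bézout: 1 = −11*229 + 36*70.
So 70⁻¹ ≡ 36 (mod 229).

36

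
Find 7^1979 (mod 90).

13

Compute successive squares:
7^1 ≡ 7 (mod 90)
7^2 ≡ 7^2 = 49 (mod 90)
7^4 ≡ 49^2 = 2401 ≡ 61 (mod 90)
7^8 ≡ 61^2 = 3721 ≡ 31 (mod 90)
7^16 ≡ 31^2 = 961 ≡ 61 (mod 90)
7^32 ≡ 61^2 = 3721 ≡ 31 (mod 90)
7^64 ≡ 31^2 = 961 ≡ 61 (mod 90)
7^128 ≡ 61^2 = 3721 ≡ 31 (mod 90)
7^256 ≡ 31^2 = 961 ≡ 61 (mod 90)
7^512 ≡ 61^2 = 3721 ≡ 31 (mod 90)
7^1024 ≡ 31^2 = 961 ≡ 61 (mod 90)
7^1979 = 7^1024 · 7^512 · 7^256 · 7^128 · 7^32 · 7^16 · 7^8 · 7^2 · 7^1 ≡ 61 · 31 · 61 · 31 · 31 · 61 · 31 · 49 · 7 (mod 90).
Accumulate the product:
61 · 31 = 1891 ≡ 1
1 · 61 = 61
61 · 31 = 1891 ≡ 1
1 · 31 = 31
31 · 61 = 1891 ≡ 1
1 · 31 = 31
31 · 49 = 1519 ≡ 79
79 · 7 = 553 ≡ 13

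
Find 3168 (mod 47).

3168 = 67*47 + 19, so 3168 ≡ 19 (mod 47).

19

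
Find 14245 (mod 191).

14245 = 74×191 + 111, so 14245 ≡ 111 (mod 191).

111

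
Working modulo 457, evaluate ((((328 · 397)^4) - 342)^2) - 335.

351

328 · 397 = 130216 ≡ 428 (mod 457)
(428)^4 ≡ 302 (mod 457)
302 - 342 = -40 ≡ 417 (mod 457)
(417)^2 ≡ 229 (mod 457)
229 - 335 = -106 ≡ 351 (mod 457)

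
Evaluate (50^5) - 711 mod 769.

(50)^5 ≡ 701 (mod 769)
701 - 711 = -10 ≡ 759 (mod 769)

759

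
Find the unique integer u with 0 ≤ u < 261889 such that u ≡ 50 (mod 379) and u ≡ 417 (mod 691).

379⁻¹ mod 691: 379×361 ≡ 1 (mod 691), so 379⁻¹ ≡ 361.
u = 50 + 379×((417 − 50)×361 mod 691) = 50 + 379×506 = 191824.

191824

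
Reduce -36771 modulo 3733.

559

-36771 = -10×3733 + 559, so -36771 ≡ 559 (mod 3733).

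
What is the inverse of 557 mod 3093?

2621

By the extended Euclidean algorithm:
3093 = 5×557 + 308
557 = 1×308 + 249
308 = 1×249 + 59
249 = 4×59 + 13
59 = 4×13 + 7
13 = 1×7 + 6
7 = 1×6 + 1
6 = 6×1 + 0
gcd(557, 3093) = 1, so the inverse exists.
Back-substitute for 1:
1 = 1×7 − 1×6
  = −1×13 + 2×7
  = 2×59 − 9×13
  = −9×249 + 38×59
  = 38×308 − 47×249
  = −47×557 + 85×308
  = 85×3093 − 472×557
So 557⁻¹ ≡ −472 ≡ 2621 (mod 3093).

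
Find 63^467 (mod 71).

69

467 in binary is 111010011, i.e. 467 = 256 + 128 + 64 + 16 + 2 + 1.
63^1 ≡ 63 (mod 71)
63^2 ≡ 63^2 = 3969 ≡ 64 (mod 71)
63^4 ≡ 64^2 = 4096 ≡ 49 (mod 71)
63^8 ≡ 49^2 = 2401 ≡ 58 (mod 71)
63^16 ≡ 58^2 = 3364 ≡ 27 (mod 71)
63^32 ≡ 27^2 = 729 ≡ 19 (mod 71)
63^64 ≡ 19^2 = 361 ≡ 6 (mod 71)
63^128 ≡ 6^2 = 36 (mod 71)
63^256 ≡ 36^2 = 1296 ≡ 18 (mod 71)
63^467 = 63^256 × 63^128 × 63^64 × 63^16 × 63^2 × 63^1 ≡ 18 × 36 × 6 × 27 × 64 × 63 (mod 71).
Accumulate the product:
18 × 36 = 648 ≡ 9
9 × 6 = 54
54 × 27 = 1458 ≡ 38
38 × 64 = 2432 ≡ 18
18 × 63 = 1134 ≡ 69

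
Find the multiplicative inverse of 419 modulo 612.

371

Apply the Euclidean algorithm and back-substitute:
612 = 1·419 + 193
419 = 2·193 + 33
193 = 5·33 + 28
33 = 1·28 + 5
28 = 5·5 + 3
5 = 1·3 + 2
3 = 1·2 + 1
2 = 2·1 + 0
gcd(419, 612) = 1, so the inverse exists.
Bézout: 1 = 165·612 − 241·419.
So 419⁻¹ ≡ −241 ≡ 371 (mod 612).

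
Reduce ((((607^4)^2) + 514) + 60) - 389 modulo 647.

(607)^4 ≡ 468 (mod 647)
(468)^2 ≡ 338 (mod 647)
338 + 514 = 852 ≡ 205 (mod 647)
205 + 60 = 265
265 - 389 = -124 ≡ 523 (mod 647)

523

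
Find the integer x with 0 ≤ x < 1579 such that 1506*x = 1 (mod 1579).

584

Run the extended Euclidean algorithm:
1579 = 1·1506 + 73
1506 = 20·73 + 46
73 = 1·46 + 27
46 = 1·27 + 19
27 = 1·19 + 8
19 = 2·8 + 3
8 = 2·3 + 2
3 = 1·2 + 1
2 = 2·1 + 0
gcd(1506, 1579) = 1, so the inverse exists.
Bézout: 1 = −557·1579 + 584·1506.
So 1506⁻¹ ≡ 584 (mod 1579).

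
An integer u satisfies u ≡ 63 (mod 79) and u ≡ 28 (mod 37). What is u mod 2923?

79⁻¹ mod 37: 79·15 ≡ 1 (mod 37), so 79⁻¹ ≡ 15.
u = 63 + 79·((28 − 63)·15 mod 37) = 63 + 79·30 = 2433.

2433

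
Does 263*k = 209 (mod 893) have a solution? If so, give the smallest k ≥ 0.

741

gcd(263, 893) = 1, so a unique solution mod 893 exists.
263⁻¹ ≡ 747 (mod 893).
k ≡ 747*209 ≡ 741 (mod 893).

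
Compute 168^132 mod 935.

526

Using repeated squaring:
132 in binary is 10000100, i.e. 132 = 128 + 4.
168^1 ≡ 168 (mod 935)
168^2 ≡ 168^2 = 28224 ≡ 174 (mod 935)
168^4 ≡ 174^2 = 30276 ≡ 356 (mod 935)
168^8 ≡ 356^2 = 126736 ≡ 511 (mod 935)
168^16 ≡ 511^2 = 261121 ≡ 256 (mod 935)
168^32 ≡ 256^2 = 65536 ≡ 86 (mod 935)
168^64 ≡ 86^2 = 7396 ≡ 851 (mod 935)
168^128 ≡ 851^2 = 724201 ≡ 511 (mod 935)
168^132 = 168^128 · 168^4 ≡ 511 · 356 (mod 935).
511 · 356 = 181916 ≡ 526 (mod 935).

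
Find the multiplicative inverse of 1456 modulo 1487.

1439

1487 = 1·1456 + 31
1456 = 46·31 + 30
31 = 1·30 + 1
30 = 30·1 + 0
gcd(1456, 1487) = 1, so the inverse exists.
Back-substitute for 1:
1 = 1·31 − 1·30
  = −1·1456 + 47·31
  = 47·1487 − 48·1456
So 1456⁻¹ ≡ −48 ≡ 1439 (mod 1487).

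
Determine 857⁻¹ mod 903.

Apply the Euclidean algorithm and back-substitute:
903 = 1·857 + 46
857 = 18·46 + 29
46 = 1·29 + 17
29 = 1·17 + 12
17 = 1·12 + 5
12 = 2·5 + 2
5 = 2·2 + 1
2 = 2·1 + 0
gcd(857, 903) = 1, so the inverse exists.
Back-substitute for 1:
1 = 1·5 − 2·2
  = −2·12 + 5·5
  = 5·17 − 7·12
  = −7·29 + 12·17
  = 12·46 − 19·29
  = −19·857 + 354·46
  = 354·903 − 373·857
So 857⁻¹ ≡ −373 ≡ 530 (mod 903).

530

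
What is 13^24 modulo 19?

24 in binary is 11000, i.e. 24 = 16 + 8.
13^1 ≡ 13 (mod 19)
13^2 ≡ 13^2 = 169 ≡ 17 (mod 19)
13^4 ≡ 17^2 = 289 ≡ 4 (mod 19)
13^8 ≡ 4^2 = 16 (mod 19)
13^16 ≡ 16^2 = 256 ≡ 9 (mod 19)
13^24 = 13^16 × 13^8 ≡ 9 × 16 (mod 19).
9 × 16 = 144 ≡ 11 (mod 19).

11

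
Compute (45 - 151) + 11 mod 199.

104

45 - 151 = -106 ≡ 93 (mod 199)
93 + 11 = 104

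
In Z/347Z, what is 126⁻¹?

Apply the Euclidean algorithm and back-substitute:
347 = 2·126 + 95
126 = 1·95 + 31
95 = 3·31 + 2
31 = 15·2 + 1
2 = 2·1 + 0
gcd(126, 347) = 1, so the inverse exists.
Back-substitute for 1:
1 = 1·31 − 15·2
  = −15·95 + 46·31
  = 46·126 − 61·95
  = −61·347 + 168·126
So 126⁻¹ ≡ 168 (mod 347).

168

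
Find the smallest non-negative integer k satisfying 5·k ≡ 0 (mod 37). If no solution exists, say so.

0

gcd(5, 37) = 1, so a unique solution mod 37 exists.
5⁻¹ ≡ 15 (mod 37).
k ≡ 15·0 ≡ 0 (mod 37).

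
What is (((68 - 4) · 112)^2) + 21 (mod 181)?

68 - 4 = 64
64 · 112 = 7168 ≡ 109 (mod 181)
(109)^2 ≡ 116 (mod 181)
116 + 21 = 137

137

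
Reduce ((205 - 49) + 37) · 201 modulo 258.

205 - 49 = 156
156 + 37 = 193
193 · 201 = 38793 ≡ 93 (mod 258)

93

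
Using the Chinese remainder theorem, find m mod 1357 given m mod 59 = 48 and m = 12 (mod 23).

59⁻¹ mod 23: 59×16 ≡ 1 (mod 23), so 59⁻¹ ≡ 16.
m = 48 + 59×((12 − 48)×16 mod 23) = 48 + 59×22 = 1346.

1346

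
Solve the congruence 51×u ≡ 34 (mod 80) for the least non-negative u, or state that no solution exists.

54

gcd(51, 80) = 1, so a unique solution mod 80 exists.
51⁻¹ ≡ 11 (mod 80).
u ≡ 11×34 ≡ 54 (mod 80).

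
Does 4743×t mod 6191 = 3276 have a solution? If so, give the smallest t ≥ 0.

5898

gcd(4743, 6191) = 1, so a unique solution mod 6191 exists.
4743⁻¹ ≡ 5229 (mod 6191).
t ≡ 5229×3276 ≡ 5898 (mod 6191).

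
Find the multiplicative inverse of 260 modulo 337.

35

Run the extended Euclidean algorithm:
337 = 1·260 + 77
260 = 3·77 + 29
77 = 2·29 + 19
29 = 1·19 + 10
19 = 1·10 + 9
10 = 1·9 + 1
9 = 9·1 + 0
gcd(260, 337) = 1, so the inverse exists.
Back-substitute for 1:
1 = 1·10 − 1·9
  = −1·19 + 2·10
  = 2·29 − 3·19
  = −3·77 + 8·29
  = 8·260 − 27·77
  = −27·337 + 35·260
So 260⁻¹ ≡ 35 (mod 337).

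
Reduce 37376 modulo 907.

189

37376 = 41·907 + 189, so 37376 ≡ 189 (mod 907).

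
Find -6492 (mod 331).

-6492 = -20×331 + 128, so -6492 ≡ 128 (mod 331).

128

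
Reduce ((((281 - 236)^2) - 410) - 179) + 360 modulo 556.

128

281 - 236 = 45
(45)^2 ≡ 357 (mod 556)
357 - 410 = -53 ≡ 503 (mod 556)
503 - 179 = 324
324 + 360 = 684 ≡ 128 (mod 556)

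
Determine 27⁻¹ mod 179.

126

By the extended Euclidean algorithm:
179 = 6·27 + 17
27 = 1·17 + 10
17 = 1·10 + 7
10 = 1·7 + 3
7 = 2·3 + 1
3 = 3·1 + 0
gcd(27, 179) = 1, so the inverse exists.
Bézout: 1 = 8·179 − 53·27.
So 27⁻¹ ≡ −53 ≡ 126 (mod 179).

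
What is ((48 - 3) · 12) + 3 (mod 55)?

48 - 3 = 45
45 · 12 = 540 ≡ 45 (mod 55)
45 + 3 = 48

48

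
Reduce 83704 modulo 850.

404

83704 = 98*850 + 404, so 83704 ≡ 404 (mod 850).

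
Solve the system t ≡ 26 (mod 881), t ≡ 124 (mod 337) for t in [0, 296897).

191203

881⁻¹ mod 337: 881×267 ≡ 1 (mod 337), so 881⁻¹ ≡ 267.
t = 26 + 881×((124 − 26)×267 mod 337) = 26 + 881×217 = 191203.
Check: 191203 mod 881 = 26, 191203 mod 337 = 124. ✓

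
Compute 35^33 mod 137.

Using repeated squaring:
33 in binary is 100001, i.e. 33 = 32 + 1.
35^1 ≡ 35 (mod 137)
35^2 ≡ 35^2 = 1225 ≡ 129 (mod 137)
35^4 ≡ 129^2 = 16641 ≡ 64 (mod 137)
35^8 ≡ 64^2 = 4096 ≡ 123 (mod 137)
35^16 ≡ 123^2 = 15129 ≡ 59 (mod 137)
35^32 ≡ 59^2 = 3481 ≡ 56 (mod 137)
35^33 = 35^32 × 35^1 ≡ 56 × 35 (mod 137).
56 × 35 = 1960 ≡ 42 (mod 137).

42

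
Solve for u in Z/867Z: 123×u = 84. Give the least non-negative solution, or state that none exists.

191

gcd(123, 867) = 3, and 3 | 84, so solutions exist.
Divide through by 3: 41×u = 28 (mod 289).
41⁻¹ ≡ 141 (mod 289).
u ≡ 141×28 ≡ 191 (mod 289).
The smallest non-negative solution is u = 191.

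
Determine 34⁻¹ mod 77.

34

Run the extended Euclidean algorithm:
77 = 2×34 + 9
34 = 3×9 + 7
9 = 1×7 + 2
7 = 3×2 + 1
2 = 2×1 + 0
gcd(34, 77) = 1, so the inverse exists.
Back-substitute for 1:
1 = 1×7 − 3×2
  = −3×9 + 4×7
  = 4×34 − 15×9
  = −15×77 + 34×34
So 34⁻¹ ≡ 34 (mod 77).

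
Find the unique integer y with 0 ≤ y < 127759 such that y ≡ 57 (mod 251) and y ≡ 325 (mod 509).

72094

251⁻¹ mod 509: 251×436 ≡ 1 (mod 509), so 251⁻¹ ≡ 436.
y = 57 + 251×((325 − 57)×436 mod 509) = 57 + 251×287 = 72094.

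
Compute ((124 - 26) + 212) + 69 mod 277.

102

124 - 26 = 98
98 + 212 = 310 ≡ 33 (mod 277)
33 + 69 = 102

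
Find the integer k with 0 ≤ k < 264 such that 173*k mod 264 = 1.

By the extended Euclidean algorithm:
264 = 1*173 + 91
173 = 1*91 + 82
91 = 1*82 + 9
82 = 9*9 + 1
9 = 9*1 + 0
gcd(173, 264) = 1, so the inverse exists.
Bézout: 1 = −19*264 + 29*173.
So 173⁻¹ ≡ 29 (mod 264).

29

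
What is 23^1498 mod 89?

1498 in binary is 10111011010, i.e. 1498 = 1024 + 256 + 128 + 64 + 16 + 8 + 2.
23^1 ≡ 23 (mod 89)
23^2 ≡ 23^2 = 529 ≡ 84 (mod 89)
23^4 ≡ 84^2 = 7056 ≡ 25 (mod 89)
23^8 ≡ 25^2 = 625 ≡ 2 (mod 89)
23^16 ≡ 2^2 = 4 (mod 89)
23^32 ≡ 4^2 = 16 (mod 89)
23^64 ≡ 16^2 = 256 ≡ 78 (mod 89)
23^128 ≡ 78^2 = 6084 ≡ 32 (mod 89)
23^256 ≡ 32^2 = 1024 ≡ 45 (mod 89)
23^512 ≡ 45^2 = 2025 ≡ 67 (mod 89)
23^1024 ≡ 67^2 = 4489 ≡ 39 (mod 89)
23^1498 = 23^1024 · 23^256 · 23^128 · 23^64 · 23^16 · 23^8 · 23^2 ≡ 39 · 45 · 32 · 78 · 4 · 2 · 84 (mod 89).
Accumulate the product:
39 · 45 = 1755 ≡ 64
64 · 32 = 2048 ≡ 1
1 · 78 = 78
78 · 4 = 312 ≡ 45
45 · 2 = 90 ≡ 1
1 · 84 = 84

84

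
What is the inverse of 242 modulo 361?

91

Run the extended Euclidean algorithm:
361 = 1×242 + 119
242 = 2×119 + 4
119 = 29×4 + 3
4 = 1×3 + 1
3 = 3×1 + 0
gcd(242, 361) = 1, so the inverse exists.
Bézout: 1 = −61×361 + 91×242.
So 242⁻¹ ≡ 91 (mod 361).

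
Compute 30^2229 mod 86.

Compute successive squares:
2229 in binary is 100010110101, i.e. 2229 = 2048 + 128 + 32 + 16 + 4 + 1.
30^1 ≡ 30 (mod 86)
30^2 ≡ 30^2 = 900 ≡ 40 (mod 86)
30^4 ≡ 40^2 = 1600 ≡ 52 (mod 86)
30^8 ≡ 52^2 = 2704 ≡ 38 (mod 86)
30^16 ≡ 38^2 = 1444 ≡ 68 (mod 86)
30^32 ≡ 68^2 = 4624 ≡ 66 (mod 86)
30^64 ≡ 66^2 = 4356 ≡ 56 (mod 86)
30^128 ≡ 56^2 = 3136 ≡ 40 (mod 86)
30^256 ≡ 40^2 = 1600 ≡ 52 (mod 86)
30^512 ≡ 52^2 = 2704 ≡ 38 (mod 86)
30^1024 ≡ 38^2 = 1444 ≡ 68 (mod 86)
30^2048 ≡ 68^2 = 4624 ≡ 66 (mod 86)
30^2229 = 30^2048 × 30^128 × 30^32 × 30^16 × 30^4 × 30^1 ≡ 66 × 40 × 66 × 68 × 52 × 30 (mod 86).
Accumulate the product:
66 × 40 = 2640 ≡ 60
60 × 66 = 3960 ≡ 4
4 × 68 = 272 ≡ 14
14 × 52 = 728 ≡ 40
40 × 30 = 1200 ≡ 82

82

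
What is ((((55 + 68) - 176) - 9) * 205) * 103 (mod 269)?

93

55 + 68 = 123
123 - 176 = -53 ≡ 216 (mod 269)
216 - 9 = 207
207 * 205 = 42435 ≡ 202 (mod 269)
202 * 103 = 20806 ≡ 93 (mod 269)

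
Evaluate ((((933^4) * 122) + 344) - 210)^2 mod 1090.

(933)^4 ≡ 661 (mod 1090)
661 * 122 = 80642 ≡ 1072 (mod 1090)
1072 + 344 = 1416 ≡ 326 (mod 1090)
326 - 210 = 116
(116)^2 ≡ 376 (mod 1090)

376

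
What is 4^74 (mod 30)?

16

By square-and-multiply:
74 in binary is 1001010, i.e. 74 = 64 + 8 + 2.
4^1 ≡ 4 (mod 30)
4^2 ≡ 4^2 = 16 (mod 30)
4^4 ≡ 16^2 = 256 ≡ 16 (mod 30)
4^8 ≡ 16^2 = 256 ≡ 16 (mod 30)
4^16 ≡ 16^2 = 256 ≡ 16 (mod 30)
4^32 ≡ 16^2 = 256 ≡ 16 (mod 30)
4^64 ≡ 16^2 = 256 ≡ 16 (mod 30)
4^74 = 4^64 * 4^8 * 4^2 ≡ 16 * 16 * 16 (mod 30).
Accumulate the product:
16 * 16 = 256 ≡ 16
16 * 16 = 256 ≡ 16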